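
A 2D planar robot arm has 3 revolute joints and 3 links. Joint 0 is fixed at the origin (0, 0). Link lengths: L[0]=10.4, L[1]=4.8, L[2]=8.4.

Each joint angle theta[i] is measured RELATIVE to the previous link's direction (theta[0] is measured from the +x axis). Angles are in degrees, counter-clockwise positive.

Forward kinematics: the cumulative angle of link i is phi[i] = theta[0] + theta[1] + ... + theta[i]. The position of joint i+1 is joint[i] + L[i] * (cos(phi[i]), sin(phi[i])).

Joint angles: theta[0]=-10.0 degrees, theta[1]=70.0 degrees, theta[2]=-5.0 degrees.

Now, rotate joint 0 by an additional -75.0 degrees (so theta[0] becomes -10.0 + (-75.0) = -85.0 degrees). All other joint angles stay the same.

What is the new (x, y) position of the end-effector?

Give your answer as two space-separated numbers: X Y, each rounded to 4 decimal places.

Answer: 13.4363 -14.4757

Derivation:
joint[0] = (0.0000, 0.0000)  (base)
link 0: phi[0] = -85 = -85 deg
  cos(-85 deg) = 0.0872, sin(-85 deg) = -0.9962
  joint[1] = (0.0000, 0.0000) + 10.4 * (0.0872, -0.9962) = (0.0000 + 0.9064, 0.0000 + -10.3604) = (0.9064, -10.3604)
link 1: phi[1] = -85 + 70 = -15 deg
  cos(-15 deg) = 0.9659, sin(-15 deg) = -0.2588
  joint[2] = (0.9064, -10.3604) + 4.8 * (0.9659, -0.2588) = (0.9064 + 4.6364, -10.3604 + -1.2423) = (5.5429, -11.6028)
link 2: phi[2] = -85 + 70 + -5 = -20 deg
  cos(-20 deg) = 0.9397, sin(-20 deg) = -0.3420
  joint[3] = (5.5429, -11.6028) + 8.4 * (0.9397, -0.3420) = (5.5429 + 7.8934, -11.6028 + -2.8730) = (13.4363, -14.4757)
End effector: (13.4363, -14.4757)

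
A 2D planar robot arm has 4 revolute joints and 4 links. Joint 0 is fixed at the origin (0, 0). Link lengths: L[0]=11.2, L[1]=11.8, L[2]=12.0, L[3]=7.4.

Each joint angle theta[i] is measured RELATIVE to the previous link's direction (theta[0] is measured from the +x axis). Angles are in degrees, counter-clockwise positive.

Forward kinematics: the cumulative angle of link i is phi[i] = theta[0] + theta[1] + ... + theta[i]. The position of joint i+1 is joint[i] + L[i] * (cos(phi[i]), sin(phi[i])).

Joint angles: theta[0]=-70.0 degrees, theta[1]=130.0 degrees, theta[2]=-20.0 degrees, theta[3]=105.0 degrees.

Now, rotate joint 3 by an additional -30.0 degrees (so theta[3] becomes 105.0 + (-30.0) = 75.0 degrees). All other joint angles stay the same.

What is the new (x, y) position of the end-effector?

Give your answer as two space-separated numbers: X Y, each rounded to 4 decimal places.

joint[0] = (0.0000, 0.0000)  (base)
link 0: phi[0] = -70 = -70 deg
  cos(-70 deg) = 0.3420, sin(-70 deg) = -0.9397
  joint[1] = (0.0000, 0.0000) + 11.2 * (0.3420, -0.9397) = (0.0000 + 3.8306, 0.0000 + -10.5246) = (3.8306, -10.5246)
link 1: phi[1] = -70 + 130 = 60 deg
  cos(60 deg) = 0.5000, sin(60 deg) = 0.8660
  joint[2] = (3.8306, -10.5246) + 11.8 * (0.5000, 0.8660) = (3.8306 + 5.9000, -10.5246 + 10.2191) = (9.7306, -0.3055)
link 2: phi[2] = -70 + 130 + -20 = 40 deg
  cos(40 deg) = 0.7660, sin(40 deg) = 0.6428
  joint[3] = (9.7306, -0.3055) + 12 * (0.7660, 0.6428) = (9.7306 + 9.1925, -0.3055 + 7.7135) = (18.9232, 7.4080)
link 3: phi[3] = -70 + 130 + -20 + 75 = 115 deg
  cos(115 deg) = -0.4226, sin(115 deg) = 0.9063
  joint[4] = (18.9232, 7.4080) + 7.4 * (-0.4226, 0.9063) = (18.9232 + -3.1274, 7.4080 + 6.7067) = (15.7958, 14.1147)
End effector: (15.7958, 14.1147)

Answer: 15.7958 14.1147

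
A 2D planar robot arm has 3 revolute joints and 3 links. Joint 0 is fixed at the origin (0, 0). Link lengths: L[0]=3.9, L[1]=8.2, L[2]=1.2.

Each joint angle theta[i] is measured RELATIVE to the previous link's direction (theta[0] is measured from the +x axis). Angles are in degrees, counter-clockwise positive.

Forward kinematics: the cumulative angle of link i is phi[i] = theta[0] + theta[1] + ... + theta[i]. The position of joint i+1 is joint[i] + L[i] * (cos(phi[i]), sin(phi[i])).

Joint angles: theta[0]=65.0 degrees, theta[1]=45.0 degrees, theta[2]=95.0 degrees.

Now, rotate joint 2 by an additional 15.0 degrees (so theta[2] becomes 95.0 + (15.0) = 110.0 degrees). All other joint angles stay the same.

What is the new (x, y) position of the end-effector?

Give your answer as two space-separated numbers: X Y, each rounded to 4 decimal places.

Answer: -2.0756 10.4687

Derivation:
joint[0] = (0.0000, 0.0000)  (base)
link 0: phi[0] = 65 = 65 deg
  cos(65 deg) = 0.4226, sin(65 deg) = 0.9063
  joint[1] = (0.0000, 0.0000) + 3.9 * (0.4226, 0.9063) = (0.0000 + 1.6482, 0.0000 + 3.5346) = (1.6482, 3.5346)
link 1: phi[1] = 65 + 45 = 110 deg
  cos(110 deg) = -0.3420, sin(110 deg) = 0.9397
  joint[2] = (1.6482, 3.5346) + 8.2 * (-0.3420, 0.9397) = (1.6482 + -2.8046, 3.5346 + 7.7055) = (-1.1564, 11.2401)
link 2: phi[2] = 65 + 45 + 110 = 220 deg
  cos(220 deg) = -0.7660, sin(220 deg) = -0.6428
  joint[3] = (-1.1564, 11.2401) + 1.2 * (-0.7660, -0.6428) = (-1.1564 + -0.9193, 11.2401 + -0.7713) = (-2.0756, 10.4687)
End effector: (-2.0756, 10.4687)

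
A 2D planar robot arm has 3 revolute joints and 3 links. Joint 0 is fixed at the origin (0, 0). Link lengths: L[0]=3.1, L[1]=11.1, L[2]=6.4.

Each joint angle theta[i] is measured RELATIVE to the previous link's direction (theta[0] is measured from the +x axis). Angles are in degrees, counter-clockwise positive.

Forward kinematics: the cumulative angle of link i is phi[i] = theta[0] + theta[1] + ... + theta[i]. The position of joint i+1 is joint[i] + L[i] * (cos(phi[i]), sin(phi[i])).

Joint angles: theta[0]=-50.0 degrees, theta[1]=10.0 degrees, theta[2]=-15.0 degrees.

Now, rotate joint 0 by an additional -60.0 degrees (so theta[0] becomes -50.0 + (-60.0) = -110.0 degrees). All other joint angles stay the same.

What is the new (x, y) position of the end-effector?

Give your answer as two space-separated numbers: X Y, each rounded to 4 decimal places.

joint[0] = (0.0000, 0.0000)  (base)
link 0: phi[0] = -110 = -110 deg
  cos(-110 deg) = -0.3420, sin(-110 deg) = -0.9397
  joint[1] = (0.0000, 0.0000) + 3.1 * (-0.3420, -0.9397) = (0.0000 + -1.0603, 0.0000 + -2.9130) = (-1.0603, -2.9130)
link 1: phi[1] = -110 + 10 = -100 deg
  cos(-100 deg) = -0.1736, sin(-100 deg) = -0.9848
  joint[2] = (-1.0603, -2.9130) + 11.1 * (-0.1736, -0.9848) = (-1.0603 + -1.9275, -2.9130 + -10.9314) = (-2.9878, -13.8444)
link 2: phi[2] = -110 + 10 + -15 = -115 deg
  cos(-115 deg) = -0.4226, sin(-115 deg) = -0.9063
  joint[3] = (-2.9878, -13.8444) + 6.4 * (-0.4226, -0.9063) = (-2.9878 + -2.7048, -13.8444 + -5.8004) = (-5.6925, -19.6448)
End effector: (-5.6925, -19.6448)

Answer: -5.6925 -19.6448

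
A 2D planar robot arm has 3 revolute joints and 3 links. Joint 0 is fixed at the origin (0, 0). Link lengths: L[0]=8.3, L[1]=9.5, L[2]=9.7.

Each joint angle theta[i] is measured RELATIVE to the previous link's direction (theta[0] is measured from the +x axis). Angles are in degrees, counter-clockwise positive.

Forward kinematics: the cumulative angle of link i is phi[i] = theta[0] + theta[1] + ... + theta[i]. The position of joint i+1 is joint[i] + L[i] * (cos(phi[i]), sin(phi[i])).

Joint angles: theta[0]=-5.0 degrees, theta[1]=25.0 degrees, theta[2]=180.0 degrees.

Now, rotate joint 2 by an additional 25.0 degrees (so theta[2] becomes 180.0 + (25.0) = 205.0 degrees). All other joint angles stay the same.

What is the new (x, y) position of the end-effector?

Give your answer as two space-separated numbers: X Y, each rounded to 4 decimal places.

Answer: 10.3366 -4.3331

Derivation:
joint[0] = (0.0000, 0.0000)  (base)
link 0: phi[0] = -5 = -5 deg
  cos(-5 deg) = 0.9962, sin(-5 deg) = -0.0872
  joint[1] = (0.0000, 0.0000) + 8.3 * (0.9962, -0.0872) = (0.0000 + 8.2684, 0.0000 + -0.7234) = (8.2684, -0.7234)
link 1: phi[1] = -5 + 25 = 20 deg
  cos(20 deg) = 0.9397, sin(20 deg) = 0.3420
  joint[2] = (8.2684, -0.7234) + 9.5 * (0.9397, 0.3420) = (8.2684 + 8.9271, -0.7234 + 3.2492) = (17.1955, 2.5258)
link 2: phi[2] = -5 + 25 + 205 = 225 deg
  cos(225 deg) = -0.7071, sin(225 deg) = -0.7071
  joint[3] = (17.1955, 2.5258) + 9.7 * (-0.7071, -0.7071) = (17.1955 + -6.8589, 2.5258 + -6.8589) = (10.3366, -4.3331)
End effector: (10.3366, -4.3331)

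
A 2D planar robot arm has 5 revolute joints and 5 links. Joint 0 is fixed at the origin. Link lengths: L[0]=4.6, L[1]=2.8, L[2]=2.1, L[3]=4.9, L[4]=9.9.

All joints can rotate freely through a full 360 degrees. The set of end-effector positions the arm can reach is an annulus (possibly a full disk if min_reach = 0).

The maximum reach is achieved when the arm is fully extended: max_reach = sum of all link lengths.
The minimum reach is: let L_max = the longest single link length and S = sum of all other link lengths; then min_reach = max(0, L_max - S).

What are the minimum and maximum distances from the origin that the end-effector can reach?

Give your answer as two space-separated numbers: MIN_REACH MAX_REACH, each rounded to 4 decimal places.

Link lengths: [4.6, 2.8, 2.1, 4.9, 9.9]
max_reach = 4.6 + 2.8 + 2.1 + 4.9 + 9.9 = 24.3
L_max = max([4.6, 2.8, 2.1, 4.9, 9.9]) = 9.9
S (sum of others) = 24.3 - 9.9 = 14.4
min_reach = max(0, 9.9 - 14.4) = max(0, -4.5) = 0

Answer: 0.0000 24.3000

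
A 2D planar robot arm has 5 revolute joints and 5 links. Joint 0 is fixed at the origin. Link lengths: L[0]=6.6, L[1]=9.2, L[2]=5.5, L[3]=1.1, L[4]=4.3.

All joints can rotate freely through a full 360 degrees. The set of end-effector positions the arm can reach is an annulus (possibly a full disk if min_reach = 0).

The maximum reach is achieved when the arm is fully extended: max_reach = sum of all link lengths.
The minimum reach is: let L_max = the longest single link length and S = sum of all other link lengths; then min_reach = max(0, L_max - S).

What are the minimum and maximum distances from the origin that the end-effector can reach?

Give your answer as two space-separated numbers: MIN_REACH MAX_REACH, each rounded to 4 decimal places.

Link lengths: [6.6, 9.2, 5.5, 1.1, 4.3]
max_reach = 6.6 + 9.2 + 5.5 + 1.1 + 4.3 = 26.7
L_max = max([6.6, 9.2, 5.5, 1.1, 4.3]) = 9.2
S (sum of others) = 26.7 - 9.2 = 17.5
min_reach = max(0, 9.2 - 17.5) = max(0, -8.3) = 0

Answer: 0.0000 26.7000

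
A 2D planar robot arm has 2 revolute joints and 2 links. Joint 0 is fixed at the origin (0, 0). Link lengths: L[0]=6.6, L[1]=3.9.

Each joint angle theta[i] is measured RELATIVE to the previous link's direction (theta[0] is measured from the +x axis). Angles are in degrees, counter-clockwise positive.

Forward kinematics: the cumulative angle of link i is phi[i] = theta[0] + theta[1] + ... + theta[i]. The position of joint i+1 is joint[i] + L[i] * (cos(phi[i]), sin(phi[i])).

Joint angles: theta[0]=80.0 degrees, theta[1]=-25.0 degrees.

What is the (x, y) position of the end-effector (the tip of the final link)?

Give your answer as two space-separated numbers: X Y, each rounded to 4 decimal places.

joint[0] = (0.0000, 0.0000)  (base)
link 0: phi[0] = 80 = 80 deg
  cos(80 deg) = 0.1736, sin(80 deg) = 0.9848
  joint[1] = (0.0000, 0.0000) + 6.6 * (0.1736, 0.9848) = (0.0000 + 1.1461, 0.0000 + 6.4997) = (1.1461, 6.4997)
link 1: phi[1] = 80 + -25 = 55 deg
  cos(55 deg) = 0.5736, sin(55 deg) = 0.8192
  joint[2] = (1.1461, 6.4997) + 3.9 * (0.5736, 0.8192) = (1.1461 + 2.2369, 6.4997 + 3.1947) = (3.3830, 9.6944)
End effector: (3.3830, 9.6944)

Answer: 3.3830 9.6944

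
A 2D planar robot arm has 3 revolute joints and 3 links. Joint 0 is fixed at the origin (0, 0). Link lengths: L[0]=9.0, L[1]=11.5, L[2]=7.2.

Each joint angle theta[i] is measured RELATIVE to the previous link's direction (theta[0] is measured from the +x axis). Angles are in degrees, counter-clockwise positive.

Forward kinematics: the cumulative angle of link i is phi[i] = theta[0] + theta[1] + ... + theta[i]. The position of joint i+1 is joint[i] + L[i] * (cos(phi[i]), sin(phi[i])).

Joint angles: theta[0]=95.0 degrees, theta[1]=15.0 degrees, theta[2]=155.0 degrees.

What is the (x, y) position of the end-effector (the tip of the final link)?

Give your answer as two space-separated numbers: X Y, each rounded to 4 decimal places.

Answer: -5.3452 12.5996

Derivation:
joint[0] = (0.0000, 0.0000)  (base)
link 0: phi[0] = 95 = 95 deg
  cos(95 deg) = -0.0872, sin(95 deg) = 0.9962
  joint[1] = (0.0000, 0.0000) + 9 * (-0.0872, 0.9962) = (0.0000 + -0.7844, 0.0000 + 8.9658) = (-0.7844, 8.9658)
link 1: phi[1] = 95 + 15 = 110 deg
  cos(110 deg) = -0.3420, sin(110 deg) = 0.9397
  joint[2] = (-0.7844, 8.9658) + 11.5 * (-0.3420, 0.9397) = (-0.7844 + -3.9332, 8.9658 + 10.8065) = (-4.7176, 19.7722)
link 2: phi[2] = 95 + 15 + 155 = 265 deg
  cos(265 deg) = -0.0872, sin(265 deg) = -0.9962
  joint[3] = (-4.7176, 19.7722) + 7.2 * (-0.0872, -0.9962) = (-4.7176 + -0.6275, 19.7722 + -7.1726) = (-5.3452, 12.5996)
End effector: (-5.3452, 12.5996)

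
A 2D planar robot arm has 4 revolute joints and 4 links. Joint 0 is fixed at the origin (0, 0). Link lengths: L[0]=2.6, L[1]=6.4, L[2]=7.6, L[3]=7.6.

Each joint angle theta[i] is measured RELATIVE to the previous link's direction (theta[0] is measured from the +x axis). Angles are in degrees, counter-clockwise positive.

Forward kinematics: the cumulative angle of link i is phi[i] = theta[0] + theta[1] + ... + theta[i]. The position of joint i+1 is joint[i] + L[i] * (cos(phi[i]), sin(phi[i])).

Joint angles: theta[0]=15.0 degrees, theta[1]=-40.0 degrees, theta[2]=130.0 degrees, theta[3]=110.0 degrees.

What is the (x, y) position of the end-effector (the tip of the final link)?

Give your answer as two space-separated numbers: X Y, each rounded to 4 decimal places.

Answer: 0.1192 0.9500

Derivation:
joint[0] = (0.0000, 0.0000)  (base)
link 0: phi[0] = 15 = 15 deg
  cos(15 deg) = 0.9659, sin(15 deg) = 0.2588
  joint[1] = (0.0000, 0.0000) + 2.6 * (0.9659, 0.2588) = (0.0000 + 2.5114, 0.0000 + 0.6729) = (2.5114, 0.6729)
link 1: phi[1] = 15 + -40 = -25 deg
  cos(-25 deg) = 0.9063, sin(-25 deg) = -0.4226
  joint[2] = (2.5114, 0.6729) + 6.4 * (0.9063, -0.4226) = (2.5114 + 5.8004, 0.6729 + -2.7048) = (8.3118, -2.0318)
link 2: phi[2] = 15 + -40 + 130 = 105 deg
  cos(105 deg) = -0.2588, sin(105 deg) = 0.9659
  joint[3] = (8.3118, -2.0318) + 7.6 * (-0.2588, 0.9659) = (8.3118 + -1.9670, -2.0318 + 7.3410) = (6.3448, 5.3092)
link 3: phi[3] = 15 + -40 + 130 + 110 = 215 deg
  cos(215 deg) = -0.8192, sin(215 deg) = -0.5736
  joint[4] = (6.3448, 5.3092) + 7.6 * (-0.8192, -0.5736) = (6.3448 + -6.2256, 5.3092 + -4.3592) = (0.1192, 0.9500)
End effector: (0.1192, 0.9500)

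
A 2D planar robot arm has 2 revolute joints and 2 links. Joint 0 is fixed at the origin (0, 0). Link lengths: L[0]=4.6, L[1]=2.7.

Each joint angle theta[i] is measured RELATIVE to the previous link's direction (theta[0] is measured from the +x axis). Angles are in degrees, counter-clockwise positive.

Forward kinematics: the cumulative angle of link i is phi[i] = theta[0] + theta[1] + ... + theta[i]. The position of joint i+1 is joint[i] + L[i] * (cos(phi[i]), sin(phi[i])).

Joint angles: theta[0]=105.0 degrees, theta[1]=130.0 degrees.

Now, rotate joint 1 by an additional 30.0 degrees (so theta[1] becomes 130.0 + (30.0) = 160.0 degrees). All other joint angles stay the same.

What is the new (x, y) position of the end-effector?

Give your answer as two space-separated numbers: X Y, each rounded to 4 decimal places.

joint[0] = (0.0000, 0.0000)  (base)
link 0: phi[0] = 105 = 105 deg
  cos(105 deg) = -0.2588, sin(105 deg) = 0.9659
  joint[1] = (0.0000, 0.0000) + 4.6 * (-0.2588, 0.9659) = (0.0000 + -1.1906, 0.0000 + 4.4433) = (-1.1906, 4.4433)
link 1: phi[1] = 105 + 160 = 265 deg
  cos(265 deg) = -0.0872, sin(265 deg) = -0.9962
  joint[2] = (-1.1906, 4.4433) + 2.7 * (-0.0872, -0.9962) = (-1.1906 + -0.2353, 4.4433 + -2.6897) = (-1.4259, 1.7535)
End effector: (-1.4259, 1.7535)

Answer: -1.4259 1.7535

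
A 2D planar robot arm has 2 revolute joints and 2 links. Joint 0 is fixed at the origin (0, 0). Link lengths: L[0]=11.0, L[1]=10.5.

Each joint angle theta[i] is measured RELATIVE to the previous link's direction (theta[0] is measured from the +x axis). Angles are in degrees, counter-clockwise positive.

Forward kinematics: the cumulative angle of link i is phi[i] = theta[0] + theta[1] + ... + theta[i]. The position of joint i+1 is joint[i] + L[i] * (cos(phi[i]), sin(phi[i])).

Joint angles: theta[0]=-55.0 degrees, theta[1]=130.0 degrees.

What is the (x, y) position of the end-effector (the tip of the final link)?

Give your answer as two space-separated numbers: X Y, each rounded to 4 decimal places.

Answer: 9.0269 1.1315

Derivation:
joint[0] = (0.0000, 0.0000)  (base)
link 0: phi[0] = -55 = -55 deg
  cos(-55 deg) = 0.5736, sin(-55 deg) = -0.8192
  joint[1] = (0.0000, 0.0000) + 11 * (0.5736, -0.8192) = (0.0000 + 6.3093, 0.0000 + -9.0107) = (6.3093, -9.0107)
link 1: phi[1] = -55 + 130 = 75 deg
  cos(75 deg) = 0.2588, sin(75 deg) = 0.9659
  joint[2] = (6.3093, -9.0107) + 10.5 * (0.2588, 0.9659) = (6.3093 + 2.7176, -9.0107 + 10.1422) = (9.0269, 1.1315)
End effector: (9.0269, 1.1315)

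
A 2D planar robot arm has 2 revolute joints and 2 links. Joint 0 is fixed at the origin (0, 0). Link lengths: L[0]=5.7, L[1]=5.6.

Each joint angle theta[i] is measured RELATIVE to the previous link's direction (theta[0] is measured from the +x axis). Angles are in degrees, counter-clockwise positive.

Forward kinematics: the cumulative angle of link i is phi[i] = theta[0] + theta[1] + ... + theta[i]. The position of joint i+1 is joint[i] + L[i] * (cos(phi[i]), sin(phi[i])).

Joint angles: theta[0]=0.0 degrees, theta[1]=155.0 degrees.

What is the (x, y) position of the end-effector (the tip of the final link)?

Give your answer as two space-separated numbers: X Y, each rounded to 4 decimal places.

Answer: 0.6247 2.3667

Derivation:
joint[0] = (0.0000, 0.0000)  (base)
link 0: phi[0] = 0 = 0 deg
  cos(0 deg) = 1.0000, sin(0 deg) = 0.0000
  joint[1] = (0.0000, 0.0000) + 5.7 * (1.0000, 0.0000) = (0.0000 + 5.7000, 0.0000 + 0.0000) = (5.7000, 0.0000)
link 1: phi[1] = 0 + 155 = 155 deg
  cos(155 deg) = -0.9063, sin(155 deg) = 0.4226
  joint[2] = (5.7000, 0.0000) + 5.6 * (-0.9063, 0.4226) = (5.7000 + -5.0753, 0.0000 + 2.3667) = (0.6247, 2.3667)
End effector: (0.6247, 2.3667)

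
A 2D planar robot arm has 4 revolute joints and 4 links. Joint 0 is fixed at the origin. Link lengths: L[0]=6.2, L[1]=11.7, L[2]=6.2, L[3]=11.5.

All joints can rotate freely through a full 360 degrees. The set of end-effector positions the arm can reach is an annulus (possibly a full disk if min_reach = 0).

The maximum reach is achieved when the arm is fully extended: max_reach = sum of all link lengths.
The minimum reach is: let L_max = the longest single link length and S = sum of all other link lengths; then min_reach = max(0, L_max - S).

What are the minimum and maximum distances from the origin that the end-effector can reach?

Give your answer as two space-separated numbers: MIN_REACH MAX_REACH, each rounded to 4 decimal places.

Link lengths: [6.2, 11.7, 6.2, 11.5]
max_reach = 6.2 + 11.7 + 6.2 + 11.5 = 35.6
L_max = max([6.2, 11.7, 6.2, 11.5]) = 11.7
S (sum of others) = 35.6 - 11.7 = 23.9
min_reach = max(0, 11.7 - 23.9) = max(0, -12.2) = 0

Answer: 0.0000 35.6000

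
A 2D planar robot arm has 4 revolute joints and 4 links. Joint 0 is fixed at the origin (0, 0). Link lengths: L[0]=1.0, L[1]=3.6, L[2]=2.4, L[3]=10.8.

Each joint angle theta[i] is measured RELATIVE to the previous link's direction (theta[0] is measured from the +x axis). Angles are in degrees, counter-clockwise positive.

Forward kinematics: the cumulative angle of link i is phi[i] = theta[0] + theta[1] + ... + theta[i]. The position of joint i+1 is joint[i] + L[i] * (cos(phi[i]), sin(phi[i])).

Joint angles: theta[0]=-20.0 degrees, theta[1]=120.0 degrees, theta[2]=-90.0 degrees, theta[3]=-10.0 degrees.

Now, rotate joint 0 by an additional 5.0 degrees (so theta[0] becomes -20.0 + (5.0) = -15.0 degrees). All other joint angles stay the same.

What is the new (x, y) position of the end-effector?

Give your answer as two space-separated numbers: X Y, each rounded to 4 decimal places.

Answer: 13.1113 4.7810

Derivation:
joint[0] = (0.0000, 0.0000)  (base)
link 0: phi[0] = -15 = -15 deg
  cos(-15 deg) = 0.9659, sin(-15 deg) = -0.2588
  joint[1] = (0.0000, 0.0000) + 1 * (0.9659, -0.2588) = (0.0000 + 0.9659, 0.0000 + -0.2588) = (0.9659, -0.2588)
link 1: phi[1] = -15 + 120 = 105 deg
  cos(105 deg) = -0.2588, sin(105 deg) = 0.9659
  joint[2] = (0.9659, -0.2588) + 3.6 * (-0.2588, 0.9659) = (0.9659 + -0.9317, -0.2588 + 3.4773) = (0.0342, 3.2185)
link 2: phi[2] = -15 + 120 + -90 = 15 deg
  cos(15 deg) = 0.9659, sin(15 deg) = 0.2588
  joint[3] = (0.0342, 3.2185) + 2.4 * (0.9659, 0.2588) = (0.0342 + 2.3182, 3.2185 + 0.6212) = (2.3524, 3.8397)
link 3: phi[3] = -15 + 120 + -90 + -10 = 5 deg
  cos(5 deg) = 0.9962, sin(5 deg) = 0.0872
  joint[4] = (2.3524, 3.8397) + 10.8 * (0.9962, 0.0872) = (2.3524 + 10.7589, 3.8397 + 0.9413) = (13.1113, 4.7810)
End effector: (13.1113, 4.7810)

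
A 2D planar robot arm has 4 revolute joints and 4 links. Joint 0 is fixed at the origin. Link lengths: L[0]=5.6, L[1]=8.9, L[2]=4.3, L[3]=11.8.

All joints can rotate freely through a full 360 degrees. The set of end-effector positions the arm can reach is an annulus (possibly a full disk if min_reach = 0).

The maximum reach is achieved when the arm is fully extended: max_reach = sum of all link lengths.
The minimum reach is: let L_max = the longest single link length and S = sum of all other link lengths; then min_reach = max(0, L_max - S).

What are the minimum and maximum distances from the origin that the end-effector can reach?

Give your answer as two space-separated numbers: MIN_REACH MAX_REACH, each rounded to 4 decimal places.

Answer: 0.0000 30.6000

Derivation:
Link lengths: [5.6, 8.9, 4.3, 11.8]
max_reach = 5.6 + 8.9 + 4.3 + 11.8 = 30.6
L_max = max([5.6, 8.9, 4.3, 11.8]) = 11.8
S (sum of others) = 30.6 - 11.8 = 18.8
min_reach = max(0, 11.8 - 18.8) = max(0, -7) = 0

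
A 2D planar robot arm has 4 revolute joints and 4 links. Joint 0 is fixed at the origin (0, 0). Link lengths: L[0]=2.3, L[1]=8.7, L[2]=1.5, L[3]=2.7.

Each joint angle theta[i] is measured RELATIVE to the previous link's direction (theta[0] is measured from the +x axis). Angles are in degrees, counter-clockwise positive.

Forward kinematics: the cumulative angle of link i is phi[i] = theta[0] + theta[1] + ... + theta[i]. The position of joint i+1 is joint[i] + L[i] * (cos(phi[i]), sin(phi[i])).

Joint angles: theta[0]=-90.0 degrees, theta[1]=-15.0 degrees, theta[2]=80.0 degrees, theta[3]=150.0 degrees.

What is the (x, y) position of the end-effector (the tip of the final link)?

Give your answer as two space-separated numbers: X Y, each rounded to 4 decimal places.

Answer: -2.4409 -9.1258

Derivation:
joint[0] = (0.0000, 0.0000)  (base)
link 0: phi[0] = -90 = -90 deg
  cos(-90 deg) = 0.0000, sin(-90 deg) = -1.0000
  joint[1] = (0.0000, 0.0000) + 2.3 * (0.0000, -1.0000) = (0.0000 + 0.0000, 0.0000 + -2.3000) = (0.0000, -2.3000)
link 1: phi[1] = -90 + -15 = -105 deg
  cos(-105 deg) = -0.2588, sin(-105 deg) = -0.9659
  joint[2] = (0.0000, -2.3000) + 8.7 * (-0.2588, -0.9659) = (0.0000 + -2.2517, -2.3000 + -8.4036) = (-2.2517, -10.7036)
link 2: phi[2] = -90 + -15 + 80 = -25 deg
  cos(-25 deg) = 0.9063, sin(-25 deg) = -0.4226
  joint[3] = (-2.2517, -10.7036) + 1.5 * (0.9063, -0.4226) = (-2.2517 + 1.3595, -10.7036 + -0.6339) = (-0.8923, -11.3375)
link 3: phi[3] = -90 + -15 + 80 + 150 = 125 deg
  cos(125 deg) = -0.5736, sin(125 deg) = 0.8192
  joint[4] = (-0.8923, -11.3375) + 2.7 * (-0.5736, 0.8192) = (-0.8923 + -1.5487, -11.3375 + 2.2117) = (-2.4409, -9.1258)
End effector: (-2.4409, -9.1258)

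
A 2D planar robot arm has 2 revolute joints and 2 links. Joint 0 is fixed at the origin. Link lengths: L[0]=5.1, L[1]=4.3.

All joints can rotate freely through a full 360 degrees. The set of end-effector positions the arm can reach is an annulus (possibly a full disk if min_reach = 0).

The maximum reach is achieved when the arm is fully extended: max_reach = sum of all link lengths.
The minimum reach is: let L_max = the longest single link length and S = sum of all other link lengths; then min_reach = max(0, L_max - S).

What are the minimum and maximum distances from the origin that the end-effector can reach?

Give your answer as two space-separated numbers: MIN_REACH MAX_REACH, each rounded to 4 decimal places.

Link lengths: [5.1, 4.3]
max_reach = 5.1 + 4.3 = 9.4
L_max = max([5.1, 4.3]) = 5.1
S (sum of others) = 9.4 - 5.1 = 4.3
min_reach = max(0, 5.1 - 4.3) = max(0, 0.8) = 0.8

Answer: 0.8000 9.4000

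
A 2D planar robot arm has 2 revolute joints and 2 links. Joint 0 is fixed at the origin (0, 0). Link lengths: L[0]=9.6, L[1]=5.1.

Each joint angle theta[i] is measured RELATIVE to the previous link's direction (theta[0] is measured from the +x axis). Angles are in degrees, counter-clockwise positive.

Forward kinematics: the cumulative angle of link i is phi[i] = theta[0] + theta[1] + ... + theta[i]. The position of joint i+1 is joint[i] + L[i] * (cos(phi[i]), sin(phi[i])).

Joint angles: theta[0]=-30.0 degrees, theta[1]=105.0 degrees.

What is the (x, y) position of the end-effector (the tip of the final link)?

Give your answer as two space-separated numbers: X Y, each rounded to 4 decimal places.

joint[0] = (0.0000, 0.0000)  (base)
link 0: phi[0] = -30 = -30 deg
  cos(-30 deg) = 0.8660, sin(-30 deg) = -0.5000
  joint[1] = (0.0000, 0.0000) + 9.6 * (0.8660, -0.5000) = (0.0000 + 8.3138, 0.0000 + -4.8000) = (8.3138, -4.8000)
link 1: phi[1] = -30 + 105 = 75 deg
  cos(75 deg) = 0.2588, sin(75 deg) = 0.9659
  joint[2] = (8.3138, -4.8000) + 5.1 * (0.2588, 0.9659) = (8.3138 + 1.3200, -4.8000 + 4.9262) = (9.6338, 0.1262)
End effector: (9.6338, 0.1262)

Answer: 9.6338 0.1262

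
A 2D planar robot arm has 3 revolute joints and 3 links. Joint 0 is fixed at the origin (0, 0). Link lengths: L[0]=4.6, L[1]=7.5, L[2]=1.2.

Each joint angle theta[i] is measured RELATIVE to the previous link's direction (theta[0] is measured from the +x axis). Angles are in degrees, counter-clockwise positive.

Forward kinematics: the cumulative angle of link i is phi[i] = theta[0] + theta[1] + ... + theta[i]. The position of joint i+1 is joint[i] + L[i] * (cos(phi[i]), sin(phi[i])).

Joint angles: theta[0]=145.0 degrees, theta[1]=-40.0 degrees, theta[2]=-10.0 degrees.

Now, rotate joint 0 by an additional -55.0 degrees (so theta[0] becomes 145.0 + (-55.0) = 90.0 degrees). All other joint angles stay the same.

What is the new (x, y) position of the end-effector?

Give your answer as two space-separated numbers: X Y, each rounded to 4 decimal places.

joint[0] = (0.0000, 0.0000)  (base)
link 0: phi[0] = 90 = 90 deg
  cos(90 deg) = 0.0000, sin(90 deg) = 1.0000
  joint[1] = (0.0000, 0.0000) + 4.6 * (0.0000, 1.0000) = (0.0000 + 0.0000, 0.0000 + 4.6000) = (0.0000, 4.6000)
link 1: phi[1] = 90 + -40 = 50 deg
  cos(50 deg) = 0.6428, sin(50 deg) = 0.7660
  joint[2] = (0.0000, 4.6000) + 7.5 * (0.6428, 0.7660) = (0.0000 + 4.8209, 4.6000 + 5.7453) = (4.8209, 10.3453)
link 2: phi[2] = 90 + -40 + -10 = 40 deg
  cos(40 deg) = 0.7660, sin(40 deg) = 0.6428
  joint[3] = (4.8209, 10.3453) + 1.2 * (0.7660, 0.6428) = (4.8209 + 0.9193, 10.3453 + 0.7713) = (5.7402, 11.1167)
End effector: (5.7402, 11.1167)

Answer: 5.7402 11.1167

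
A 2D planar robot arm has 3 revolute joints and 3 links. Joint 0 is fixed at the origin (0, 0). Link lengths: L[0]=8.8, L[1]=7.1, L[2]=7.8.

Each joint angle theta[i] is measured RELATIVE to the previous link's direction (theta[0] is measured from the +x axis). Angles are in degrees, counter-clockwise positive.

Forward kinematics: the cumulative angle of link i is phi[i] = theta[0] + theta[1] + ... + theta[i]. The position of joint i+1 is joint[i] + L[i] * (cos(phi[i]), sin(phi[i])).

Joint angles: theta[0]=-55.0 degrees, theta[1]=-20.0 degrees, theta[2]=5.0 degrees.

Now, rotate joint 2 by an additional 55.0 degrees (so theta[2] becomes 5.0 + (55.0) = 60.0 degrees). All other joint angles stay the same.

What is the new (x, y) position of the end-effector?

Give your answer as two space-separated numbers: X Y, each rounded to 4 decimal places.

Answer: 14.4193 -16.0854

Derivation:
joint[0] = (0.0000, 0.0000)  (base)
link 0: phi[0] = -55 = -55 deg
  cos(-55 deg) = 0.5736, sin(-55 deg) = -0.8192
  joint[1] = (0.0000, 0.0000) + 8.8 * (0.5736, -0.8192) = (0.0000 + 5.0475, 0.0000 + -7.2085) = (5.0475, -7.2085)
link 1: phi[1] = -55 + -20 = -75 deg
  cos(-75 deg) = 0.2588, sin(-75 deg) = -0.9659
  joint[2] = (5.0475, -7.2085) + 7.1 * (0.2588, -0.9659) = (5.0475 + 1.8376, -7.2085 + -6.8581) = (6.8851, -14.0666)
link 2: phi[2] = -55 + -20 + 60 = -15 deg
  cos(-15 deg) = 0.9659, sin(-15 deg) = -0.2588
  joint[3] = (6.8851, -14.0666) + 7.8 * (0.9659, -0.2588) = (6.8851 + 7.5342, -14.0666 + -2.0188) = (14.4193, -16.0854)
End effector: (14.4193, -16.0854)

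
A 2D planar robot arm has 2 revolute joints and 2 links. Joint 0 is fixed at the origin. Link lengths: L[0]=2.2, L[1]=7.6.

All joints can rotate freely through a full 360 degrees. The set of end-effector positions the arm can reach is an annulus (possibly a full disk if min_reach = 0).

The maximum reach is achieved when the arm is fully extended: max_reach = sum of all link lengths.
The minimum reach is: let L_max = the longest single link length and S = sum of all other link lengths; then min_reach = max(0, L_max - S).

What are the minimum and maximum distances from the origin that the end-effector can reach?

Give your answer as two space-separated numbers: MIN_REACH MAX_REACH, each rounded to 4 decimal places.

Link lengths: [2.2, 7.6]
max_reach = 2.2 + 7.6 = 9.8
L_max = max([2.2, 7.6]) = 7.6
S (sum of others) = 9.8 - 7.6 = 2.2
min_reach = max(0, 7.6 - 2.2) = max(0, 5.4) = 5.4

Answer: 5.4000 9.8000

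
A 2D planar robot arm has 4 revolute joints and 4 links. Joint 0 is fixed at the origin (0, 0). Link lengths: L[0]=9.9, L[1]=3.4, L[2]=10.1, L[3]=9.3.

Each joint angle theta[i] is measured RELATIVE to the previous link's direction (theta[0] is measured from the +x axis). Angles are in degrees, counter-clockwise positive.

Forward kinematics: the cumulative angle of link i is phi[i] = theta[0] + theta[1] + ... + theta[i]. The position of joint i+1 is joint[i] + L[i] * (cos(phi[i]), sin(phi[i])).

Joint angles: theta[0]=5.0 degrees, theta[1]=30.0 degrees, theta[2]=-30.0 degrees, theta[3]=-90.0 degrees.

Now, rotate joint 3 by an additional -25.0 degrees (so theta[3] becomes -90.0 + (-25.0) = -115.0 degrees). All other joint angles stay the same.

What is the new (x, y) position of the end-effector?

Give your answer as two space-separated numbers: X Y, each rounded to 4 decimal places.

joint[0] = (0.0000, 0.0000)  (base)
link 0: phi[0] = 5 = 5 deg
  cos(5 deg) = 0.9962, sin(5 deg) = 0.0872
  joint[1] = (0.0000, 0.0000) + 9.9 * (0.9962, 0.0872) = (0.0000 + 9.8623, 0.0000 + 0.8628) = (9.8623, 0.8628)
link 1: phi[1] = 5 + 30 = 35 deg
  cos(35 deg) = 0.8192, sin(35 deg) = 0.5736
  joint[2] = (9.8623, 0.8628) + 3.4 * (0.8192, 0.5736) = (9.8623 + 2.7851, 0.8628 + 1.9502) = (12.6474, 2.8130)
link 2: phi[2] = 5 + 30 + -30 = 5 deg
  cos(5 deg) = 0.9962, sin(5 deg) = 0.0872
  joint[3] = (12.6474, 2.8130) + 10.1 * (0.9962, 0.0872) = (12.6474 + 10.0616, 2.8130 + 0.8803) = (22.7090, 3.6933)
link 3: phi[3] = 5 + 30 + -30 + -115 = -110 deg
  cos(-110 deg) = -0.3420, sin(-110 deg) = -0.9397
  joint[4] = (22.7090, 3.6933) + 9.3 * (-0.3420, -0.9397) = (22.7090 + -3.1808, 3.6933 + -8.7391) = (19.5282, -5.0459)
End effector: (19.5282, -5.0459)

Answer: 19.5282 -5.0459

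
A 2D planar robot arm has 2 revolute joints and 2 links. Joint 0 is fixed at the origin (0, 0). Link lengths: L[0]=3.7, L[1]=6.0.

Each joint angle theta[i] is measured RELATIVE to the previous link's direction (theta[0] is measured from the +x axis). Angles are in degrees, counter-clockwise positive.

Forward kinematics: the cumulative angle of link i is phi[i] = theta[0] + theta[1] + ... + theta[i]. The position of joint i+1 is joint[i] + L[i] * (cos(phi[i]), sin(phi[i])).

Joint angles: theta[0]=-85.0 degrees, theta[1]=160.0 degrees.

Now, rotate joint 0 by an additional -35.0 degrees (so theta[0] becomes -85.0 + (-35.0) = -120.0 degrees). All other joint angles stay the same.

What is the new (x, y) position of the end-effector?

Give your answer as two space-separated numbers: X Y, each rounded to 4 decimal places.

Answer: 2.7463 0.6524

Derivation:
joint[0] = (0.0000, 0.0000)  (base)
link 0: phi[0] = -120 = -120 deg
  cos(-120 deg) = -0.5000, sin(-120 deg) = -0.8660
  joint[1] = (0.0000, 0.0000) + 3.7 * (-0.5000, -0.8660) = (0.0000 + -1.8500, 0.0000 + -3.2043) = (-1.8500, -3.2043)
link 1: phi[1] = -120 + 160 = 40 deg
  cos(40 deg) = 0.7660, sin(40 deg) = 0.6428
  joint[2] = (-1.8500, -3.2043) + 6 * (0.7660, 0.6428) = (-1.8500 + 4.5963, -3.2043 + 3.8567) = (2.7463, 0.6524)
End effector: (2.7463, 0.6524)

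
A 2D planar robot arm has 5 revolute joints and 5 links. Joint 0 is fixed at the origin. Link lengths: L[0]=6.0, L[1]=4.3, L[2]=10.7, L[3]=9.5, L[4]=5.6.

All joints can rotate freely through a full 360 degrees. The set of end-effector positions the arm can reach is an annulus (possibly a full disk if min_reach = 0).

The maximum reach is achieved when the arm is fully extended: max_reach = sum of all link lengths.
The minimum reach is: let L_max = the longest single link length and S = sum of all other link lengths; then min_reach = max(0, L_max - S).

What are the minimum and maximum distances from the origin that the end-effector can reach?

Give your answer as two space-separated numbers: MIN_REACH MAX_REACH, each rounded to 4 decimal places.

Answer: 0.0000 36.1000

Derivation:
Link lengths: [6.0, 4.3, 10.7, 9.5, 5.6]
max_reach = 6 + 4.3 + 10.7 + 9.5 + 5.6 = 36.1
L_max = max([6.0, 4.3, 10.7, 9.5, 5.6]) = 10.7
S (sum of others) = 36.1 - 10.7 = 25.4
min_reach = max(0, 10.7 - 25.4) = max(0, -14.7) = 0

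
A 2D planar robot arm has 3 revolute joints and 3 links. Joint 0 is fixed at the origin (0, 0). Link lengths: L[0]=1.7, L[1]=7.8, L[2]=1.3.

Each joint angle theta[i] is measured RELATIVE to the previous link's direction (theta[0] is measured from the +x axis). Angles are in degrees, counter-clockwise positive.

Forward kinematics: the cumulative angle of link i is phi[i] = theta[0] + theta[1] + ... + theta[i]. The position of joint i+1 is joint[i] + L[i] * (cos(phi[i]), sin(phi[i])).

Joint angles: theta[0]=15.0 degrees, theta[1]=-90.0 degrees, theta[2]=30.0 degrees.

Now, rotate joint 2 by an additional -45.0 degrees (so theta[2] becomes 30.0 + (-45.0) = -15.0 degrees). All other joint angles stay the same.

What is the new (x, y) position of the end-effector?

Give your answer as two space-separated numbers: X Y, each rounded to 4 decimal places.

Answer: 3.6609 -8.3942

Derivation:
joint[0] = (0.0000, 0.0000)  (base)
link 0: phi[0] = 15 = 15 deg
  cos(15 deg) = 0.9659, sin(15 deg) = 0.2588
  joint[1] = (0.0000, 0.0000) + 1.7 * (0.9659, 0.2588) = (0.0000 + 1.6421, 0.0000 + 0.4400) = (1.6421, 0.4400)
link 1: phi[1] = 15 + -90 = -75 deg
  cos(-75 deg) = 0.2588, sin(-75 deg) = -0.9659
  joint[2] = (1.6421, 0.4400) + 7.8 * (0.2588, -0.9659) = (1.6421 + 2.0188, 0.4400 + -7.5342) = (3.6609, -7.0942)
link 2: phi[2] = 15 + -90 + -15 = -90 deg
  cos(-90 deg) = 0.0000, sin(-90 deg) = -1.0000
  joint[3] = (3.6609, -7.0942) + 1.3 * (0.0000, -1.0000) = (3.6609 + 0.0000, -7.0942 + -1.3000) = (3.6609, -8.3942)
End effector: (3.6609, -8.3942)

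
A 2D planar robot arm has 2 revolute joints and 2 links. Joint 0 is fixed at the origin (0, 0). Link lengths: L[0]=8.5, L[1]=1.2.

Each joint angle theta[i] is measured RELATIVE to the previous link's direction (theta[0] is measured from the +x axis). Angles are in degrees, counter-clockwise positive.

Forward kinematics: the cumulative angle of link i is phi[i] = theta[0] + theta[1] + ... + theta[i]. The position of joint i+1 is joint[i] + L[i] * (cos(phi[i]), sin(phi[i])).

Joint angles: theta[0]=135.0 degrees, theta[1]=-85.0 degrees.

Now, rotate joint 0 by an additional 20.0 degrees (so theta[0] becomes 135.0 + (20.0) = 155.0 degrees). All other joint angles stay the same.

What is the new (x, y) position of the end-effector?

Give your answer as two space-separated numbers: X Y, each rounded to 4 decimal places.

joint[0] = (0.0000, 0.0000)  (base)
link 0: phi[0] = 155 = 155 deg
  cos(155 deg) = -0.9063, sin(155 deg) = 0.4226
  joint[1] = (0.0000, 0.0000) + 8.5 * (-0.9063, 0.4226) = (0.0000 + -7.7036, 0.0000 + 3.5923) = (-7.7036, 3.5923)
link 1: phi[1] = 155 + -85 = 70 deg
  cos(70 deg) = 0.3420, sin(70 deg) = 0.9397
  joint[2] = (-7.7036, 3.5923) + 1.2 * (0.3420, 0.9397) = (-7.7036 + 0.4104, 3.5923 + 1.1276) = (-7.2932, 4.7199)
End effector: (-7.2932, 4.7199)

Answer: -7.2932 4.7199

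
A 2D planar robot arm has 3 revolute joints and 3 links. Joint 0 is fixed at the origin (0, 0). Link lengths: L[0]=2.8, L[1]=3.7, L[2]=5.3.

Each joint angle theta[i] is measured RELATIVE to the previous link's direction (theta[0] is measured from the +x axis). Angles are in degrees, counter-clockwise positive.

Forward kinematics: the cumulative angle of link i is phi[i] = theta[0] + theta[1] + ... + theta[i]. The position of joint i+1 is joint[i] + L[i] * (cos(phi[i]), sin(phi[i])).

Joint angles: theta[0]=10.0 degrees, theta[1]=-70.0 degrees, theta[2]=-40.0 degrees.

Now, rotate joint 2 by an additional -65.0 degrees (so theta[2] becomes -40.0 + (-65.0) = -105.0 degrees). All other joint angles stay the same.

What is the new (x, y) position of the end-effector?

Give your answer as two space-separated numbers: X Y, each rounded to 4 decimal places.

Answer: -0.5119 -4.0898

Derivation:
joint[0] = (0.0000, 0.0000)  (base)
link 0: phi[0] = 10 = 10 deg
  cos(10 deg) = 0.9848, sin(10 deg) = 0.1736
  joint[1] = (0.0000, 0.0000) + 2.8 * (0.9848, 0.1736) = (0.0000 + 2.7575, 0.0000 + 0.4862) = (2.7575, 0.4862)
link 1: phi[1] = 10 + -70 = -60 deg
  cos(-60 deg) = 0.5000, sin(-60 deg) = -0.8660
  joint[2] = (2.7575, 0.4862) + 3.7 * (0.5000, -0.8660) = (2.7575 + 1.8500, 0.4862 + -3.2043) = (4.6075, -2.7181)
link 2: phi[2] = 10 + -70 + -105 = -165 deg
  cos(-165 deg) = -0.9659, sin(-165 deg) = -0.2588
  joint[3] = (4.6075, -2.7181) + 5.3 * (-0.9659, -0.2588) = (4.6075 + -5.1194, -2.7181 + -1.3717) = (-0.5119, -4.0898)
End effector: (-0.5119, -4.0898)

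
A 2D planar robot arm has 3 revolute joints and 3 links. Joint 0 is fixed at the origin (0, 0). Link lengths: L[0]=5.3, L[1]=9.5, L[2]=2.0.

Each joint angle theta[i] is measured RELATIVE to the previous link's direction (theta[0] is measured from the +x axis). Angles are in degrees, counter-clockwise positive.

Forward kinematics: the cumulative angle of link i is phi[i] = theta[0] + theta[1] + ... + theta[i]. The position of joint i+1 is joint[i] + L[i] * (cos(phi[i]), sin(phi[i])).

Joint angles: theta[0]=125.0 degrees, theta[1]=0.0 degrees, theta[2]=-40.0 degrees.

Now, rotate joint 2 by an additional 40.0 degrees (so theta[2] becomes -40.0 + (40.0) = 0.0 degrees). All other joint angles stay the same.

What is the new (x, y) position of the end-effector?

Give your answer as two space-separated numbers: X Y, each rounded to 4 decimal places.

joint[0] = (0.0000, 0.0000)  (base)
link 0: phi[0] = 125 = 125 deg
  cos(125 deg) = -0.5736, sin(125 deg) = 0.8192
  joint[1] = (0.0000, 0.0000) + 5.3 * (-0.5736, 0.8192) = (0.0000 + -3.0400, 0.0000 + 4.3415) = (-3.0400, 4.3415)
link 1: phi[1] = 125 + 0 = 125 deg
  cos(125 deg) = -0.5736, sin(125 deg) = 0.8192
  joint[2] = (-3.0400, 4.3415) + 9.5 * (-0.5736, 0.8192) = (-3.0400 + -5.4490, 4.3415 + 7.7819) = (-8.4889, 12.1235)
link 2: phi[2] = 125 + 0 + 0 = 125 deg
  cos(125 deg) = -0.5736, sin(125 deg) = 0.8192
  joint[3] = (-8.4889, 12.1235) + 2 * (-0.5736, 0.8192) = (-8.4889 + -1.1472, 12.1235 + 1.6383) = (-9.6361, 13.7618)
End effector: (-9.6361, 13.7618)

Answer: -9.6361 13.7618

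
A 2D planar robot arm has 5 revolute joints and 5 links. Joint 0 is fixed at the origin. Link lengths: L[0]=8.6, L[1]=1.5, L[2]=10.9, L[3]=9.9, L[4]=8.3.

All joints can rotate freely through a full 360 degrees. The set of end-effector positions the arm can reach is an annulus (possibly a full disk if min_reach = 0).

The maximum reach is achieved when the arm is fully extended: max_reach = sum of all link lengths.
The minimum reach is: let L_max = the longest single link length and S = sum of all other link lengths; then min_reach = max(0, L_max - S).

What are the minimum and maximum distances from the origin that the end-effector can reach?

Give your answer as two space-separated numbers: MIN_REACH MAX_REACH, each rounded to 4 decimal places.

Answer: 0.0000 39.2000

Derivation:
Link lengths: [8.6, 1.5, 10.9, 9.9, 8.3]
max_reach = 8.6 + 1.5 + 10.9 + 9.9 + 8.3 = 39.2
L_max = max([8.6, 1.5, 10.9, 9.9, 8.3]) = 10.9
S (sum of others) = 39.2 - 10.9 = 28.3
min_reach = max(0, 10.9 - 28.3) = max(0, -17.4) = 0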